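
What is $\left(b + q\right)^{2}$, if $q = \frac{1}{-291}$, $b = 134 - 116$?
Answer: $\frac{27426169}{84681} \approx 323.88$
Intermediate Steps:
$b = 18$ ($b = 134 - 116 = 18$)
$q = - \frac{1}{291} \approx -0.0034364$
$\left(b + q\right)^{2} = \left(18 - \frac{1}{291}\right)^{2} = \left(\frac{5237}{291}\right)^{2} = \frac{27426169}{84681}$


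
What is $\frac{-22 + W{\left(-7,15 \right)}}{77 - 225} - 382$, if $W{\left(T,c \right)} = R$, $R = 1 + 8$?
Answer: $- \frac{56523}{148} \approx -381.91$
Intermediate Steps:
$R = 9$
$W{\left(T,c \right)} = 9$
$\frac{-22 + W{\left(-7,15 \right)}}{77 - 225} - 382 = \frac{-22 + 9}{77 - 225} - 382 = - \frac{13}{-148} - 382 = \left(-13\right) \left(- \frac{1}{148}\right) - 382 = \frac{13}{148} - 382 = - \frac{56523}{148}$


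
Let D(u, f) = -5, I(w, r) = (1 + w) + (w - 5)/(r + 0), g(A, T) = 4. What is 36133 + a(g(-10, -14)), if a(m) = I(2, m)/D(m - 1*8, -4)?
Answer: 722651/20 ≈ 36133.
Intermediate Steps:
I(w, r) = 1 + w + (-5 + w)/r (I(w, r) = (1 + w) + (-5 + w)/r = 1 + w + (-5 + w)/r)
a(m) = -(-3 + 3*m)/(5*m) (a(m) = ((-5 + 2 + m*(1 + 2))/m)/(-5) = ((-5 + 2 + m*3)/m)*(-⅕) = ((-5 + 2 + 3*m)/m)*(-⅕) = ((-3 + 3*m)/m)*(-⅕) = -(-3 + 3*m)/(5*m))
36133 + a(g(-10, -14)) = 36133 + (⅗)*(1 - 1*4)/4 = 36133 + (⅗)*(¼)*(1 - 4) = 36133 + (⅗)*(¼)*(-3) = 36133 - 9/20 = 722651/20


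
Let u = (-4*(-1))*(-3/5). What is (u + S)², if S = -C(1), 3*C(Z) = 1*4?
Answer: 3136/225 ≈ 13.938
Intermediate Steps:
C(Z) = 4/3 (C(Z) = (1*4)/3 = (⅓)*4 = 4/3)
u = -12/5 (u = 4*(-3*⅕) = 4*(-⅗) = -12/5 ≈ -2.4000)
S = -4/3 (S = -1*4/3 = -4/3 ≈ -1.3333)
(u + S)² = (-12/5 - 4/3)² = (-56/15)² = 3136/225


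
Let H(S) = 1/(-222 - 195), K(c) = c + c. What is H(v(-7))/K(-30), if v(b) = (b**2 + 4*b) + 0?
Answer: 1/25020 ≈ 3.9968e-5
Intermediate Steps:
v(b) = b**2 + 4*b
K(c) = 2*c
H(S) = -1/417 (H(S) = 1/(-417) = -1/417)
H(v(-7))/K(-30) = -1/(417*(2*(-30))) = -1/417/(-60) = -1/417*(-1/60) = 1/25020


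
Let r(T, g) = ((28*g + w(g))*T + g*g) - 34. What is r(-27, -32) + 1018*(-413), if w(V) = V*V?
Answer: -422900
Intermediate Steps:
w(V) = V**2
r(T, g) = -34 + g**2 + T*(g**2 + 28*g) (r(T, g) = ((28*g + g**2)*T + g*g) - 34 = ((g**2 + 28*g)*T + g**2) - 34 = (T*(g**2 + 28*g) + g**2) - 34 = (g**2 + T*(g**2 + 28*g)) - 34 = -34 + g**2 + T*(g**2 + 28*g))
r(-27, -32) + 1018*(-413) = (-34 + (-32)**2 - 27*(-32)**2 + 28*(-27)*(-32)) + 1018*(-413) = (-34 + 1024 - 27*1024 + 24192) - 420434 = (-34 + 1024 - 27648 + 24192) - 420434 = -2466 - 420434 = -422900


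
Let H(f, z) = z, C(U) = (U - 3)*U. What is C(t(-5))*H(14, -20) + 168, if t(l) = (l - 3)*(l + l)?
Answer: -123032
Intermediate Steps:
t(l) = 2*l*(-3 + l) (t(l) = (-3 + l)*(2*l) = 2*l*(-3 + l))
C(U) = U*(-3 + U) (C(U) = (-3 + U)*U = U*(-3 + U))
C(t(-5))*H(14, -20) + 168 = ((2*(-5)*(-3 - 5))*(-3 + 2*(-5)*(-3 - 5)))*(-20) + 168 = ((2*(-5)*(-8))*(-3 + 2*(-5)*(-8)))*(-20) + 168 = (80*(-3 + 80))*(-20) + 168 = (80*77)*(-20) + 168 = 6160*(-20) + 168 = -123200 + 168 = -123032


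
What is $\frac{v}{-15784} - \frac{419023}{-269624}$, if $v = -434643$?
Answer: $\frac{1934438176}{66496019} \approx 29.091$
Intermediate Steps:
$\frac{v}{-15784} - \frac{419023}{-269624} = - \frac{434643}{-15784} - \frac{419023}{-269624} = \left(-434643\right) \left(- \frac{1}{15784}\right) - - \frac{419023}{269624} = \frac{434643}{15784} + \frac{419023}{269624} = \frac{1934438176}{66496019}$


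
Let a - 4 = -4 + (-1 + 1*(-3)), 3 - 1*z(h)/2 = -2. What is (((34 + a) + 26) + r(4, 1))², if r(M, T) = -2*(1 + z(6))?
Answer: 1156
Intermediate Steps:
z(h) = 10 (z(h) = 6 - 2*(-2) = 6 + 4 = 10)
r(M, T) = -22 (r(M, T) = -2*(1 + 10) = -2*11 = -22)
a = -4 (a = 4 + (-4 + (-1 + 1*(-3))) = 4 + (-4 + (-1 - 3)) = 4 + (-4 - 4) = 4 - 8 = -4)
(((34 + a) + 26) + r(4, 1))² = (((34 - 4) + 26) - 22)² = ((30 + 26) - 22)² = (56 - 22)² = 34² = 1156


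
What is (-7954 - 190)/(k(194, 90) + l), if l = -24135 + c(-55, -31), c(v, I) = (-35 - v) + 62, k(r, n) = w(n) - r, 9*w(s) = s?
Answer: 8144/24237 ≈ 0.33602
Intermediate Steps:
w(s) = s/9
k(r, n) = -r + n/9 (k(r, n) = n/9 - r = -r + n/9)
c(v, I) = 27 - v
l = -24053 (l = -24135 + (27 - 1*(-55)) = -24135 + (27 + 55) = -24135 + 82 = -24053)
(-7954 - 190)/(k(194, 90) + l) = (-7954 - 190)/((-1*194 + (⅑)*90) - 24053) = -8144/((-194 + 10) - 24053) = -8144/(-184 - 24053) = -8144/(-24237) = -8144*(-1/24237) = 8144/24237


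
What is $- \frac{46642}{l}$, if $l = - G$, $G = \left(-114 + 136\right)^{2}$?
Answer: $\frac{23321}{242} \approx 96.368$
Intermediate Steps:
$G = 484$ ($G = 22^{2} = 484$)
$l = -484$ ($l = \left(-1\right) 484 = -484$)
$- \frac{46642}{l} = - \frac{46642}{-484} = \left(-46642\right) \left(- \frac{1}{484}\right) = \frac{23321}{242}$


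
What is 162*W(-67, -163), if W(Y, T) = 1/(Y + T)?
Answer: -81/115 ≈ -0.70435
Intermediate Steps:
W(Y, T) = 1/(T + Y)
162*W(-67, -163) = 162/(-163 - 67) = 162/(-230) = 162*(-1/230) = -81/115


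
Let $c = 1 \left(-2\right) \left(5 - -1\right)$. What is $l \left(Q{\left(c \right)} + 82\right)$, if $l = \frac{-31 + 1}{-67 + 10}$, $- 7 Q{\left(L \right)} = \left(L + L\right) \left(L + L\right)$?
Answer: $- \frac{20}{133} \approx -0.15038$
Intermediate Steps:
$c = -12$ ($c = - 2 \left(5 + 1\right) = \left(-2\right) 6 = -12$)
$Q{\left(L \right)} = - \frac{4 L^{2}}{7}$ ($Q{\left(L \right)} = - \frac{\left(L + L\right) \left(L + L\right)}{7} = - \frac{2 L 2 L}{7} = - \frac{4 L^{2}}{7}$)
$l = \frac{10}{19}$ ($l = - \frac{30}{-57} = \left(-30\right) \left(- \frac{1}{57}\right) = \frac{10}{19} \approx 0.52632$)
$l \left(Q{\left(c \right)} + 82\right) = \frac{10 \left(- \frac{4 \left(-12\right)^{2}}{7} + 82\right)}{19} = \frac{10 \left(\left(- \frac{4}{7}\right) 144 + 82\right)}{19} = \frac{10 \left(- \frac{576}{7} + 82\right)}{19} = \frac{10}{19} \left(- \frac{2}{7}\right) = - \frac{20}{133}$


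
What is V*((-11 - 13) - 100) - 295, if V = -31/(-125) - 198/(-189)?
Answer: -1196099/2625 ≈ -455.66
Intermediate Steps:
V = 3401/2625 (V = -31*(-1/125) - 198*(-1/189) = 31/125 + 22/21 = 3401/2625 ≈ 1.2956)
V*((-11 - 13) - 100) - 295 = 3401*((-11 - 13) - 100)/2625 - 295 = 3401*(-24 - 100)/2625 - 295 = (3401/2625)*(-124) - 295 = -421724/2625 - 295 = -1196099/2625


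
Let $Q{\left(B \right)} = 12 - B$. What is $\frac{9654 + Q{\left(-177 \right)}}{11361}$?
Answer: $\frac{3281}{3787} \approx 0.86638$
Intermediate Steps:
$\frac{9654 + Q{\left(-177 \right)}}{11361} = \frac{9654 + \left(12 - -177\right)}{11361} = \left(9654 + \left(12 + 177\right)\right) \frac{1}{11361} = \left(9654 + 189\right) \frac{1}{11361} = 9843 \cdot \frac{1}{11361} = \frac{3281}{3787}$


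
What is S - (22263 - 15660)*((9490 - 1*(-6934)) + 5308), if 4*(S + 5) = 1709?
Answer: -573983895/4 ≈ -1.4350e+8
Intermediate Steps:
S = 1689/4 (S = -5 + (¼)*1709 = -5 + 1709/4 = 1689/4 ≈ 422.25)
S - (22263 - 15660)*((9490 - 1*(-6934)) + 5308) = 1689/4 - (22263 - 15660)*((9490 - 1*(-6934)) + 5308) = 1689/4 - 6603*((9490 + 6934) + 5308) = 1689/4 - 6603*(16424 + 5308) = 1689/4 - 6603*21732 = 1689/4 - 1*143496396 = 1689/4 - 143496396 = -573983895/4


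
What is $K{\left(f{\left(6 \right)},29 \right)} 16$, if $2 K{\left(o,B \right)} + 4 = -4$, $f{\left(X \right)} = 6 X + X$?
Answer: $-64$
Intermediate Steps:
$f{\left(X \right)} = 7 X$
$K{\left(o,B \right)} = -4$ ($K{\left(o,B \right)} = -2 + \frac{1}{2} \left(-4\right) = -2 - 2 = -4$)
$K{\left(f{\left(6 \right)},29 \right)} 16 = \left(-4\right) 16 = -64$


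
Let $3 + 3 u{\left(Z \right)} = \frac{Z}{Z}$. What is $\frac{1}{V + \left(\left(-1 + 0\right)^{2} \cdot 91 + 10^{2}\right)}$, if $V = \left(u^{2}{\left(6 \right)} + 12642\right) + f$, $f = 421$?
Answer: $\frac{9}{119290} \approx 7.5446 \cdot 10^{-5}$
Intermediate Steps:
$u{\left(Z \right)} = - \frac{2}{3}$ ($u{\left(Z \right)} = -1 + \frac{Z \frac{1}{Z}}{3} = -1 + \frac{1}{3} \cdot 1 = -1 + \frac{1}{3} = - \frac{2}{3}$)
$V = \frac{117571}{9}$ ($V = \left(\left(- \frac{2}{3}\right)^{2} + 12642\right) + 421 = \left(\frac{4}{9} + 12642\right) + 421 = \frac{113782}{9} + 421 = \frac{117571}{9} \approx 13063.0$)
$\frac{1}{V + \left(\left(-1 + 0\right)^{2} \cdot 91 + 10^{2}\right)} = \frac{1}{\frac{117571}{9} + \left(\left(-1 + 0\right)^{2} \cdot 91 + 10^{2}\right)} = \frac{1}{\frac{117571}{9} + \left(\left(-1\right)^{2} \cdot 91 + 100\right)} = \frac{1}{\frac{117571}{9} + \left(1 \cdot 91 + 100\right)} = \frac{1}{\frac{117571}{9} + \left(91 + 100\right)} = \frac{1}{\frac{117571}{9} + 191} = \frac{1}{\frac{119290}{9}} = \frac{9}{119290}$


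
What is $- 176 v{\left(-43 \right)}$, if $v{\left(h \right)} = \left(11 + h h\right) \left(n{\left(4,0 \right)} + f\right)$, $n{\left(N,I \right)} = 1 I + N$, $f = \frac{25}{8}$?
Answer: $-2332440$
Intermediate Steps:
$f = \frac{25}{8}$ ($f = 25 \cdot \frac{1}{8} = \frac{25}{8} \approx 3.125$)
$n{\left(N,I \right)} = I + N$
$v{\left(h \right)} = \frac{627}{8} + \frac{57 h^{2}}{8}$ ($v{\left(h \right)} = \left(11 + h h\right) \left(\left(0 + 4\right) + \frac{25}{8}\right) = \left(11 + h^{2}\right) \left(4 + \frac{25}{8}\right) = \left(11 + h^{2}\right) \frac{57}{8} = \frac{627}{8} + \frac{57 h^{2}}{8}$)
$- 176 v{\left(-43 \right)} = - 176 \left(\frac{627}{8} + \frac{57 \left(-43\right)^{2}}{8}\right) = - 176 \left(\frac{627}{8} + \frac{57}{8} \cdot 1849\right) = - 176 \left(\frac{627}{8} + \frac{105393}{8}\right) = \left(-176\right) \frac{26505}{2} = -2332440$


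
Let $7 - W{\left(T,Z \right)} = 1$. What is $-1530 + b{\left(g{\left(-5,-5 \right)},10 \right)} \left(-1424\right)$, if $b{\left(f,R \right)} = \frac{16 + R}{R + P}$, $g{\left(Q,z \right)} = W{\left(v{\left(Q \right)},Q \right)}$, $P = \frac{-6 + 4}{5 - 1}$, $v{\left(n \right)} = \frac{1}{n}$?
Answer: $- \frac{103118}{19} \approx -5427.3$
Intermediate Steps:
$P = - \frac{1}{2}$ ($P = - \frac{2}{4} = \left(-2\right) \frac{1}{4} = - \frac{1}{2} \approx -0.5$)
$W{\left(T,Z \right)} = 6$ ($W{\left(T,Z \right)} = 7 - 1 = 6$)
$g{\left(Q,z \right)} = 6$
$b{\left(f,R \right)} = \frac{16 + R}{- \frac{1}{2} + R}$ ($b{\left(f,R \right)} = \frac{16 + R}{R - \frac{1}{2}} = \frac{16 + R}{- \frac{1}{2} + R}$)
$-1530 + b{\left(g{\left(-5,-5 \right)},10 \right)} \left(-1424\right) = -1530 + \frac{2 \left(16 + 10\right)}{-1 + 2 \cdot 10} \left(-1424\right) = -1530 + 2 \frac{1}{-1 + 20} \cdot 26 \left(-1424\right) = -1530 + 2 \cdot \frac{1}{19} \cdot 26 \left(-1424\right) = -1530 + \frac{52}{19} \left(-1424\right) = -1530 - \frac{74048}{19} = - \frac{103118}{19}$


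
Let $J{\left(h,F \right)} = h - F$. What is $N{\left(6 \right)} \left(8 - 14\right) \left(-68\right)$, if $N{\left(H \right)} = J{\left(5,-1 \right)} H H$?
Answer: $88128$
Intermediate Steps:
$N{\left(H \right)} = 6 H^{2}$ ($N{\left(H \right)} = \left(5 - -1\right) H H = \left(5 + 1\right) H H = 6 H H = 6 H^{2}$)
$N{\left(6 \right)} \left(8 - 14\right) \left(-68\right) = 6 \cdot 6^{2} \left(8 - 14\right) \left(-68\right) = 6 \cdot 36 \left(\left(-6\right) \left(-68\right)\right) = 216 \cdot 408 = 88128$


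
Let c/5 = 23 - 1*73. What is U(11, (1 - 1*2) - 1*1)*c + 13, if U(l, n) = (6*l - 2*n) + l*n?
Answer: -11987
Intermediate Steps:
c = -250 (c = 5*(23 - 1*73) = 5*(23 - 73) = 5*(-50) = -250)
U(l, n) = -2*n + 6*l + l*n (U(l, n) = (-2*n + 6*l) + l*n = -2*n + 6*l + l*n)
U(11, (1 - 1*2) - 1*1)*c + 13 = (-2*((1 - 1*2) - 1*1) + 6*11 + 11*((1 - 1*2) - 1*1))*(-250) + 13 = (-2*((1 - 2) - 1) + 66 + 11*((1 - 2) - 1))*(-250) + 13 = (-2*(-1 - 1) + 66 + 11*(-1 - 1))*(-250) + 13 = (-2*(-2) + 66 + 11*(-2))*(-250) + 13 = (4 + 66 - 22)*(-250) + 13 = 48*(-250) + 13 = -12000 + 13 = -11987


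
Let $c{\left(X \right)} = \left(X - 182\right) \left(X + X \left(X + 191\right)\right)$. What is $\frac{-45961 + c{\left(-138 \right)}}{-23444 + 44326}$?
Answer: $\frac{2338679}{20882} \approx 111.99$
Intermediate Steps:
$c{\left(X \right)} = \left(-182 + X\right) \left(X + X \left(191 + X\right)\right)$
$\frac{-45961 + c{\left(-138 \right)}}{-23444 + 44326} = \frac{-45961 - 138 \left(-34944 + \left(-138\right)^{2} + 10 \left(-138\right)\right)}{-23444 + 44326} = \frac{-45961 - 138 \left(-34944 + 19044 - 1380\right)}{20882} = \left(-45961 - -2384640\right) \frac{1}{20882} = \left(-45961 + 2384640\right) \frac{1}{20882} = 2338679 \cdot \frac{1}{20882} = \frac{2338679}{20882}$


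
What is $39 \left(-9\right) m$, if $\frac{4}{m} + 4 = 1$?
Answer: $468$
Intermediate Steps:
$m = - \frac{4}{3}$ ($m = \frac{4}{-4 + 1} = \frac{4}{-3} = 4 \left(- \frac{1}{3}\right) = - \frac{4}{3} \approx -1.3333$)
$39 \left(-9\right) m = 39 \left(-9\right) \left(- \frac{4}{3}\right) = \left(-351\right) \left(- \frac{4}{3}\right) = 468$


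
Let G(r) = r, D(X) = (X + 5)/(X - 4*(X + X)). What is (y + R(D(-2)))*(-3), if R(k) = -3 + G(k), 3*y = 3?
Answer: 75/14 ≈ 5.3571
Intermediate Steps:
D(X) = -(5 + X)/(7*X) (D(X) = (5 + X)/(X - 8*X) = (5 + X)/((-7*X)) = (5 + X)*(-1/(7*X)) = -(5 + X)/(7*X))
y = 1 (y = (⅓)*3 = 1)
R(k) = -3 + k
(y + R(D(-2)))*(-3) = (1 + (-3 + (⅐)*(-5 - 1*(-2))/(-2)))*(-3) = (1 + (-3 + (⅐)*(-½)*(-5 + 2)))*(-3) = (1 + (-3 + (⅐)*(-½)*(-3)))*(-3) = (1 + (-3 + 3/14))*(-3) = (1 - 39/14)*(-3) = -25/14*(-3) = 75/14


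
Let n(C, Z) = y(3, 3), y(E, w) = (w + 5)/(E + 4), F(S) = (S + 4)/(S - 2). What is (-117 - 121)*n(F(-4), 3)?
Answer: -272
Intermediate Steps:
F(S) = (4 + S)/(-2 + S)
y(E, w) = (5 + w)/(4 + E)
n(C, Z) = 8/7 (n(C, Z) = (5 + 3)/(4 + 3) = 8/7)
(-117 - 121)*n(F(-4), 3) = (-117 - 121)*(8/7) = -238*8/7 = -272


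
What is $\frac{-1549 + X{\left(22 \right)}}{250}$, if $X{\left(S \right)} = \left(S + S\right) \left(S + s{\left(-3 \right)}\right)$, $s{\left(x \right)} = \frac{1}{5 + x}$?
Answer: $- \frac{559}{250} \approx -2.236$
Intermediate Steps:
$X{\left(S \right)} = 2 S \left(\frac{1}{2} + S\right)$ ($X{\left(S \right)} = \left(S + S\right) \left(S + \frac{1}{5 - 3}\right) = 2 S \left(S + \frac{1}{2}\right) = 2 S \left(\frac{1}{2} + S\right)$)
$\frac{-1549 + X{\left(22 \right)}}{250} = \frac{-1549 + 22 \left(1 + 2 \cdot 22\right)}{250} = \left(-1549 + 22 \left(1 + 44\right)\right) \frac{1}{250} = \left(-1549 + 22 \cdot 45\right) \frac{1}{250} = \left(-1549 + 990\right) \frac{1}{250} = \left(-559\right) \frac{1}{250} = - \frac{559}{250}$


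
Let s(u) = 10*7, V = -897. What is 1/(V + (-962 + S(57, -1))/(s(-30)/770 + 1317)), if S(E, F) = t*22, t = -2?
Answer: -7244/6503401 ≈ -0.0011139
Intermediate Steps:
S(E, F) = -44 (S(E, F) = -2*22 = -44)
s(u) = 70
1/(V + (-962 + S(57, -1))/(s(-30)/770 + 1317)) = 1/(-897 + (-962 - 44)/(70/770 + 1317)) = 1/(-897 - 1006/(70*(1/770) + 1317)) = 1/(-897 - 1006/(1/11 + 1317)) = 1/(-897 - 1006/14488/11) = 1/(-897 - 1006*11/14488) = 1/(-897 - 5533/7244) = 1/(-6503401/7244) = -7244/6503401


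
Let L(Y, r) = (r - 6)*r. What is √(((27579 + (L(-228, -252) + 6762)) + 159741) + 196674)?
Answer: 2*√113943 ≈ 675.11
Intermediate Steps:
L(Y, r) = r*(-6 + r) (L(Y, r) = (-6 + r)*r = r*(-6 + r))
√(((27579 + (L(-228, -252) + 6762)) + 159741) + 196674) = √(((27579 + (-252*(-6 - 252) + 6762)) + 159741) + 196674) = √(((27579 + (-252*(-258) + 6762)) + 159741) + 196674) = √(((27579 + (65016 + 6762)) + 159741) + 196674) = √(((27579 + 71778) + 159741) + 196674) = √((99357 + 159741) + 196674) = √(259098 + 196674) = √455772 = 2*√113943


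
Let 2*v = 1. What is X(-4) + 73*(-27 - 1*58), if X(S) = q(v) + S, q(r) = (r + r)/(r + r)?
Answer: -6208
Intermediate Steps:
v = ½ (v = (½)*1 = ½ ≈ 0.50000)
q(r) = 1 (q(r) = (2*r)/((2*r)) = (2*r)*(1/(2*r)) = 1)
X(S) = 1 + S
X(-4) + 73*(-27 - 1*58) = (1 - 4) + 73*(-27 - 1*58) = -3 + 73*(-27 - 58) = -3 + 73*(-85) = -3 - 6205 = -6208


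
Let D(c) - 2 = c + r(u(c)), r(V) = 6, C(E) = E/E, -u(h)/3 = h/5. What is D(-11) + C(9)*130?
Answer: 127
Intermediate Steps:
u(h) = -3*h/5
C(E) = 1
D(c) = 8 + c (D(c) = 2 + (c + 6) = 2 + (6 + c) = 8 + c)
D(-11) + C(9)*130 = (8 - 11) + 1*130 = -3 + 130 = 127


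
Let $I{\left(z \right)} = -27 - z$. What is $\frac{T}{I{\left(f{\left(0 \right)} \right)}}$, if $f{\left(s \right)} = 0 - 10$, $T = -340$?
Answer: $20$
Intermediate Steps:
$f{\left(s \right)} = -10$ ($f{\left(s \right)} = 0 - 10 = -10$)
$\frac{T}{I{\left(f{\left(0 \right)} \right)}} = - \frac{340}{-27 - -10} = - \frac{340}{-27 + 10} = - \frac{340}{-17} = \left(-340\right) \left(- \frac{1}{17}\right) = 20$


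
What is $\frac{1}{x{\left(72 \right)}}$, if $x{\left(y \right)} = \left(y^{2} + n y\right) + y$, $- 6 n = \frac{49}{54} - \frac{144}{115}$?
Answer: $\frac{1035}{5444242} \approx 0.00019011$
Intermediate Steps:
$n = \frac{2141}{37260}$ ($n = - \frac{\frac{49}{54} - \frac{144}{115}}{6} = \left(- \frac{1}{6}\right) \left(- \frac{2141}{6210}\right) = \frac{2141}{37260} \approx 0.057461$)
$x{\left(y \right)} = y^{2} + \frac{39401 y}{37260}$ ($x{\left(y \right)} = \left(y^{2} + \frac{2141 y}{37260}\right) + y = y^{2} + \frac{39401 y}{37260}$)
$\frac{1}{x{\left(72 \right)}} = \frac{1}{\frac{1}{37260} \cdot 72 \left(39401 + 37260 \cdot 72\right)} = \frac{1}{\frac{1}{37260} \cdot 72 \left(39401 + 2682720\right)} = \frac{1}{\frac{1}{37260} \cdot 72 \cdot 2722121} = \frac{1}{\frac{5444242}{1035}} = \frac{1035}{5444242}$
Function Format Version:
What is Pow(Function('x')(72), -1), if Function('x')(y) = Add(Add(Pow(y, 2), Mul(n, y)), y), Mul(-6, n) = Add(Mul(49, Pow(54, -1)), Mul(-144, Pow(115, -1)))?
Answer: Rational(1035, 5444242) ≈ 0.00019011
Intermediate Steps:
n = Rational(2141, 37260) (n = Mul(Rational(-1, 6), Add(Mul(49, Pow(54, -1)), Mul(-144, Pow(115, -1)))) = Mul(Rational(-1, 6), Add(Mul(49, Rational(1, 54)), Mul(-144, Rational(1, 115)))) = Mul(Rational(-1, 6), Add(Rational(49, 54), Rational(-144, 115))) = Mul(Rational(-1, 6), Rational(-2141, 6210)) = Rational(2141, 37260) ≈ 0.057461)
Function('x')(y) = Add(Pow(y, 2), Mul(Rational(39401, 37260), y)) (Function('x')(y) = Add(Add(Pow(y, 2), Mul(Rational(2141, 37260), y)), y) = Add(Pow(y, 2), Mul(Rational(39401, 37260), y)))
Pow(Function('x')(72), -1) = Pow(Mul(Rational(1, 37260), 72, Add(39401, Mul(37260, 72))), -1) = Pow(Mul(Rational(1, 37260), 72, Add(39401, 2682720)), -1) = Pow(Mul(Rational(1, 37260), 72, 2722121), -1) = Pow(Rational(5444242, 1035), -1) = Rational(1035, 5444242)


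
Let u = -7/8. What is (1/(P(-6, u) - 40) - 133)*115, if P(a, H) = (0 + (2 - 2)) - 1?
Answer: -627210/41 ≈ -15298.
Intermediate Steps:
u = -7/8 (u = -7*⅛ = -7/8 ≈ -0.87500)
P(a, H) = -1 (P(a, H) = (0 + 0) - 1 = 0 - 1 = -1)
(1/(P(-6, u) - 40) - 133)*115 = (1/(-1 - 40) - 133)*115 = (1/(-41) - 133)*115 = (-1/41 - 133)*115 = -5454/41*115 = -627210/41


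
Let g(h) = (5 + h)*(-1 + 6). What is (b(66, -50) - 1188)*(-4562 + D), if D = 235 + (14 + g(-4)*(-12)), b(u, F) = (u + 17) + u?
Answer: 4543547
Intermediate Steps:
g(h) = 25 + 5*h (g(h) = (5 + h)*5 = 25 + 5*h)
b(u, F) = 17 + 2*u (b(u, F) = (17 + u) + u = 17 + 2*u)
D = 189 (D = 235 + (14 + (25 + 5*(-4))*(-12)) = 235 + (14 + (25 - 20)*(-12)) = 235 + (14 + 5*(-12)) = 235 + (14 - 60) = 235 - 46 = 189)
(b(66, -50) - 1188)*(-4562 + D) = ((17 + 2*66) - 1188)*(-4562 + 189) = ((17 + 132) - 1188)*(-4373) = (149 - 1188)*(-4373) = -1039*(-4373) = 4543547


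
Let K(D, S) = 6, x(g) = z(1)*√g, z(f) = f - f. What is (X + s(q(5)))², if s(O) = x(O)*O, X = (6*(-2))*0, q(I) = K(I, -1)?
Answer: 0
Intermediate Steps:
z(f) = 0
x(g) = 0 (x(g) = 0*√g = 0)
q(I) = 6
X = 0 (X = -12*0 = 0)
s(O) = 0 (s(O) = 0*O = 0)
(X + s(q(5)))² = (0 + 0)² = 0² = 0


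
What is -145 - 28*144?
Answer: -4177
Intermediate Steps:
-145 - 28*144 = -145 - 4032 = -4177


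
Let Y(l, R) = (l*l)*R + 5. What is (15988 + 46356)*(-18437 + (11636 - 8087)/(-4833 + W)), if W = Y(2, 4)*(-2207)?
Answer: -4902364377158/4265 ≈ -1.1494e+9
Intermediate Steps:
Y(l, R) = 5 + R*l**2 (Y(l, R) = l**2*R + 5 = R*l**2 + 5 = 5 + R*l**2)
W = -46347 (W = (5 + 4*2**2)*(-2207) = (5 + 4*4)*(-2207) = (5 + 16)*(-2207) = 21*(-2207) = -46347)
(15988 + 46356)*(-18437 + (11636 - 8087)/(-4833 + W)) = (15988 + 46356)*(-18437 + (11636 - 8087)/(-4833 - 46347)) = 62344*(-18437 + 3549/(-51180)) = 62344*(-18437 + 3549*(-1/51180)) = 62344*(-18437 - 1183/17060) = 62344*(-314536403/17060) = -4902364377158/4265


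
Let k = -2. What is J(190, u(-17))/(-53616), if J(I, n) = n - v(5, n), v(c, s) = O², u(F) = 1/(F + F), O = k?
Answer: 137/1822944 ≈ 7.5153e-5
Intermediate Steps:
O = -2
u(F) = 1/(2*F)
v(c, s) = 4 (v(c, s) = (-2)² = 4)
J(I, n) = -4 + n (J(I, n) = n - 1*4 = n - 4 = -4 + n)
J(190, u(-17))/(-53616) = (-4 + (½)/(-17))/(-53616) = (-4 + (½)*(-1/17))*(-1/53616) = (-4 - 1/34)*(-1/53616) = -137/34*(-1/53616) = 137/1822944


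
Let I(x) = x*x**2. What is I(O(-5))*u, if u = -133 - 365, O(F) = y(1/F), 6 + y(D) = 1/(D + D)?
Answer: 1223337/4 ≈ 3.0583e+5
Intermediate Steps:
y(D) = -6 + 1/(2*D) (y(D) = -6 + 1/(D + D) = -6 + 1/(2*D))
O(F) = -6 + F/2 (O(F) = -6 + 1/(2*(1/F)) = -6 + F/2)
u = -498
I(x) = x**3
I(O(-5))*u = (-6 + (1/2)*(-5))**3*(-498) = (-6 - 5/2)**3*(-498) = (-17/2)**3*(-498) = -4913/8*(-498) = 1223337/4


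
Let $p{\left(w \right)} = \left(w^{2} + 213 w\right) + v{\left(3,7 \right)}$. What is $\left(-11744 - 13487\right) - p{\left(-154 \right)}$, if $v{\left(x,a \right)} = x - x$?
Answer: $-16145$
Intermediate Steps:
$v{\left(x,a \right)} = 0$
$p{\left(w \right)} = w^{2} + 213 w$ ($p{\left(w \right)} = \left(w^{2} + 213 w\right) + 0 = w^{2} + 213 w$)
$\left(-11744 - 13487\right) - p{\left(-154 \right)} = \left(-11744 - 13487\right) - - 154 \left(213 - 154\right) = \left(-11744 - 13487\right) - \left(-154\right) 59 = -25231 - -9086 = -25231 + 9086 = -16145$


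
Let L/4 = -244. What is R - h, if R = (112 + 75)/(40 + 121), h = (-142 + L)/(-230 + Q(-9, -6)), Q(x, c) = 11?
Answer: -139045/35259 ≈ -3.9435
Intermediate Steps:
L = -976 (L = 4*(-244) = -976)
h = 1118/219 (h = (-142 - 976)/(-230 + 11) = -1118/(-219) = -1118*(-1/219) = 1118/219 ≈ 5.1050)
R = 187/161 ≈ 1.1615
R - h = 187/161 - 1*1118/219 = 187/161 - 1118/219 = -139045/35259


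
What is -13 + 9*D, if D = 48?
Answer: 419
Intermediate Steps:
-13 + 9*D = -13 + 9*48 = -13 + 432 = 419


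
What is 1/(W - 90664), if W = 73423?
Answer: -1/17241 ≈ -5.8001e-5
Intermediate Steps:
1/(W - 90664) = 1/(73423 - 90664) = 1/(-17241) = -1/17241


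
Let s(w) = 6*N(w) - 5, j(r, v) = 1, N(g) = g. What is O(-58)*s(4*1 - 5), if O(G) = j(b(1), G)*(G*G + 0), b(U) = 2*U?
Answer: -37004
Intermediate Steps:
O(G) = G**2 (O(G) = 1*(G*G + 0) = 1*(G**2 + 0) = 1*G**2 = G**2)
s(w) = -5 + 6*w (s(w) = 6*w - 5 = -5 + 6*w)
O(-58)*s(4*1 - 5) = (-58)**2*(-5 + 6*(4*1 - 5)) = 3364*(-5 + 6*(4 - 5)) = 3364*(-5 + 6*(-1)) = 3364*(-5 - 6) = 3364*(-11) = -37004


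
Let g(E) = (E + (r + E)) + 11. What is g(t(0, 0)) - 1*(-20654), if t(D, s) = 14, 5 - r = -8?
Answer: 20706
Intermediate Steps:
r = 13 (r = 5 - 1*(-8) = 5 + 8 = 13)
g(E) = 24 + 2*E (g(E) = (E + (13 + E)) + 11 = (13 + 2*E) + 11 = 24 + 2*E)
g(t(0, 0)) - 1*(-20654) = (24 + 2*14) - 1*(-20654) = (24 + 28) + 20654 = 52 + 20654 = 20706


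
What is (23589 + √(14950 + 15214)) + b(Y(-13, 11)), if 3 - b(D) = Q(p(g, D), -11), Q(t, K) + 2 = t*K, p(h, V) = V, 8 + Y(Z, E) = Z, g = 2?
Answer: 23363 + 2*√7541 ≈ 23537.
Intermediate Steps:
Y(Z, E) = -8 + Z
Q(t, K) = -2 + K*t (Q(t, K) = -2 + t*K = -2 + K*t)
b(D) = 5 + 11*D (b(D) = 3 - (-2 - 11*D) = 3 + (2 + 11*D) = 5 + 11*D)
(23589 + √(14950 + 15214)) + b(Y(-13, 11)) = (23589 + √(14950 + 15214)) + (5 + 11*(-8 - 13)) = (23589 + √30164) + (5 + 11*(-21)) = (23589 + 2*√7541) + (5 - 231) = (23589 + 2*√7541) - 226 = 23363 + 2*√7541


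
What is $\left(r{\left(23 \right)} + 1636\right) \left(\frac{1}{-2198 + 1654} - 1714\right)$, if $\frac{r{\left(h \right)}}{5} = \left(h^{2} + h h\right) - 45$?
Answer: $- \frac{6248126317}{544} \approx -1.1486 \cdot 10^{7}$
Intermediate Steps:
$r{\left(h \right)} = -225 + 10 h^{2}$ ($r{\left(h \right)} = 5 \left(\left(h^{2} + h h\right) - 45\right) = 5 \left(\left(h^{2} + h^{2}\right) - 45\right) = 5 \left(2 h^{2} - 45\right) = 5 \left(-45 + 2 h^{2}\right) = -225 + 10 h^{2}$)
$\left(r{\left(23 \right)} + 1636\right) \left(\frac{1}{-2198 + 1654} - 1714\right) = \left(\left(-225 + 10 \cdot 23^{2}\right) + 1636\right) \left(\frac{1}{-2198 + 1654} - 1714\right) = \left(\left(-225 + 10 \cdot 529\right) + 1636\right) \left(\frac{1}{-544} - 1714\right) = \left(\left(-225 + 5290\right) + 1636\right) \left(- \frac{1}{544} - 1714\right) = \left(5065 + 1636\right) \left(- \frac{932417}{544}\right) = 6701 \left(- \frac{932417}{544}\right) = - \frac{6248126317}{544}$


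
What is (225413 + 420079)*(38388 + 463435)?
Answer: 323922731916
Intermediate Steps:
(225413 + 420079)*(38388 + 463435) = 645492*501823 = 323922731916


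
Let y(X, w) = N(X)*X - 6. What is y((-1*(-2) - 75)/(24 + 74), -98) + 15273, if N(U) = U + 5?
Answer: 146593827/9604 ≈ 15264.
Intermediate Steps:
N(U) = 5 + U
y(X, w) = -6 + X*(5 + X) (y(X, w) = (5 + X)*X - 6 = X*(5 + X) - 6 = -6 + X*(5 + X))
y((-1*(-2) - 75)/(24 + 74), -98) + 15273 = (-6 + ((-1*(-2) - 75)/(24 + 74))*(5 + (-1*(-2) - 75)/(24 + 74))) + 15273 = (-6 + ((2 - 75)/98)*(5 + (2 - 75)/98)) + 15273 = (-6 + (-73*1/98)*(5 - 73*1/98)) + 15273 = (-6 - 73*(5 - 73/98)/98) + 15273 = (-6 - 73/98*417/98) + 15273 = (-6 - 30441/9604) + 15273 = -88065/9604 + 15273 = 146593827/9604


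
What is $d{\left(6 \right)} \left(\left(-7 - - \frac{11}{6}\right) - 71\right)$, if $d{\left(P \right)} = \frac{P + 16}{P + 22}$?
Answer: $- \frac{5027}{84} \approx -59.845$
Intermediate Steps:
$d{\left(P \right)} = \frac{16 + P}{22 + P}$
$d{\left(6 \right)} \left(\left(-7 - - \frac{11}{6}\right) - 71\right) = \frac{16 + 6}{22 + 6} \left(\left(-7 - - \frac{11}{6}\right) - 71\right) = \frac{1}{28} \cdot 22 \left(\left(-7 - \left(-11\right) \frac{1}{6}\right) - 71\right) = \frac{1}{28} \cdot 22 \left(\left(-7 - - \frac{11}{6}\right) - 71\right) = \frac{11 \left(\left(-7 + \frac{11}{6}\right) - 71\right)}{14} = \frac{11 \left(- \frac{31}{6} - 71\right)}{14} = \frac{11}{14} \left(- \frac{457}{6}\right) = - \frac{5027}{84}$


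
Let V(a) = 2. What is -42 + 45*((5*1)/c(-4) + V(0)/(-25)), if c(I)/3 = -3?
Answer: -353/5 ≈ -70.600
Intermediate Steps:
c(I) = -9 (c(I) = 3*(-3) = -9)
-42 + 45*((5*1)/c(-4) + V(0)/(-25)) = -42 + 45*((5*1)/(-9) + 2/(-25)) = -42 + 45*(5*(-⅑) + 2*(-1/25)) = -42 + 45*(-5/9 - 2/25) = -42 + 45*(-143/225) = -42 - 143/5 = -353/5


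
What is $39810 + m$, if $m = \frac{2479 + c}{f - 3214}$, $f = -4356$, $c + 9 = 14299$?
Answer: $\frac{301344931}{7570} \approx 39808.0$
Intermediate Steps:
$c = 14290$ ($c = -9 + 14299 = 14290$)
$m = - \frac{16769}{7570}$ ($m = \frac{2479 + 14290}{-4356 - 3214} = \frac{16769}{-7570} = 16769 \left(- \frac{1}{7570}\right) = - \frac{16769}{7570} \approx -2.2152$)
$39810 + m = 39810 - \frac{16769}{7570} = \frac{301344931}{7570}$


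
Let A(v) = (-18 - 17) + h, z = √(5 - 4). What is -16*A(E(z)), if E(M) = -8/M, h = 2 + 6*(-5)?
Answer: 1008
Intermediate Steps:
z = 1 (z = √1 = 1)
h = -28 (h = 2 - 30 = -28)
A(v) = -63 (A(v) = (-18 - 17) - 28 = -35 - 28 = -63)
-16*A(E(z)) = -16*(-63) = 1008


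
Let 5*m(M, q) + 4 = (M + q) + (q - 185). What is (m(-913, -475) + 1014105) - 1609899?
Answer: -2981022/5 ≈ -5.9620e+5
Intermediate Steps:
m(M, q) = -189/5 + M/5 + 2*q/5 (m(M, q) = -⅘ + ((M + q) + (q - 185))/5 = -⅘ + ((M + q) + (-185 + q))/5 = -⅘ + (-185 + M + 2*q)/5 = -⅘ + (-37 + M/5 + 2*q/5) = -189/5 + M/5 + 2*q/5)
(m(-913, -475) + 1014105) - 1609899 = ((-189/5 + (⅕)*(-913) + (⅖)*(-475)) + 1014105) - 1609899 = ((-189/5 - 913/5 - 190) + 1014105) - 1609899 = (-2052/5 + 1014105) - 1609899 = 5068473/5 - 1609899 = -2981022/5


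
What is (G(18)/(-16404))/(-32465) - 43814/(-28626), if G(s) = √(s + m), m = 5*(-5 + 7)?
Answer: 21907/14313 + √7/266277930 ≈ 1.5306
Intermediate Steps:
m = 10 (m = 5*2 = 10)
G(s) = √(10 + s) (G(s) = √(s + 10) = √(10 + s))
(G(18)/(-16404))/(-32465) - 43814/(-28626) = (√(10 + 18)/(-16404))/(-32465) - 43814/(-28626) = (√28*(-1/16404))*(-1/32465) - 43814*(-1/28626) = ((2*√7)*(-1/16404))*(-1/32465) + 21907/14313 = -√7/8202*(-1/32465) + 21907/14313 = √7/266277930 + 21907/14313 = 21907/14313 + √7/266277930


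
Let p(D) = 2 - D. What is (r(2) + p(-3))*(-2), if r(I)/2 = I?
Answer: -18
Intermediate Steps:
r(I) = 2*I
(r(2) + p(-3))*(-2) = (2*2 + (2 - 1*(-3)))*(-2) = (4 + (2 + 3))*(-2) = (4 + 5)*(-2) = 9*(-2) = -18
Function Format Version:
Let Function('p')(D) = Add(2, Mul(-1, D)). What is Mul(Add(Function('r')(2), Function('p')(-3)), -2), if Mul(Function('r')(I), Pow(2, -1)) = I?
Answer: -18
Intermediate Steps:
Function('r')(I) = Mul(2, I)
Mul(Add(Function('r')(2), Function('p')(-3)), -2) = Mul(Add(Mul(2, 2), Add(2, Mul(-1, -3))), -2) = Mul(Add(4, Add(2, 3)), -2) = Mul(Add(4, 5), -2) = Mul(9, -2) = -18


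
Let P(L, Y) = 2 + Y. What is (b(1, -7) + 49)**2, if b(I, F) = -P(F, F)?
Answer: 2916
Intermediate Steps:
b(I, F) = -2 - F (b(I, F) = -(2 + F) = -2 - F)
(b(1, -7) + 49)**2 = ((-2 - 1*(-7)) + 49)**2 = ((-2 + 7) + 49)**2 = (5 + 49)**2 = 54**2 = 2916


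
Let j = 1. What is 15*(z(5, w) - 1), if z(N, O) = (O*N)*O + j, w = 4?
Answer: 1200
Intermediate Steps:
z(N, O) = 1 + N*O² (z(N, O) = (O*N)*O + 1 = (N*O)*O + 1 = N*O² + 1 = 1 + N*O²)
15*(z(5, w) - 1) = 15*((1 + 5*4²) - 1) = 15*((1 + 5*16) - 1) = 15*((1 + 80) - 1) = 15*(81 - 1) = 15*80 = 1200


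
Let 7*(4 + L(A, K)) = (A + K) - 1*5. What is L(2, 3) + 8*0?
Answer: -4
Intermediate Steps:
L(A, K) = -33/7 + A/7 + K/7 (L(A, K) = -4 + ((A + K) - 1*5)/7 = -4 + ((A + K) - 5)/7 = -4 + (-5 + A + K)/7 = -4 + (-5/7 + A/7 + K/7) = -33/7 + A/7 + K/7)
L(2, 3) + 8*0 = (-33/7 + (⅐)*2 + (⅐)*3) + 8*0 = (-33/7 + 2/7 + 3/7) + 0 = -4 + 0 = -4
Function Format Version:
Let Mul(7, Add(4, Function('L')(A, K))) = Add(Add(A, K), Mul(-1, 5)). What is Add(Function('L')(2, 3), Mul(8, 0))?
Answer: -4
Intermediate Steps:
Function('L')(A, K) = Add(Rational(-33, 7), Mul(Rational(1, 7), A), Mul(Rational(1, 7), K)) (Function('L')(A, K) = Add(-4, Mul(Rational(1, 7), Add(Add(A, K), Mul(-1, 5)))) = Add(-4, Mul(Rational(1, 7), Add(Add(A, K), -5))) = Add(-4, Mul(Rational(1, 7), Add(-5, A, K))) = Add(-4, Add(Rational(-5, 7), Mul(Rational(1, 7), A), Mul(Rational(1, 7), K))) = Add(Rational(-33, 7), Mul(Rational(1, 7), A), Mul(Rational(1, 7), K)))
Add(Function('L')(2, 3), Mul(8, 0)) = Add(Add(Rational(-33, 7), Mul(Rational(1, 7), 2), Mul(Rational(1, 7), 3)), Mul(8, 0)) = Add(Add(Rational(-33, 7), Rational(2, 7), Rational(3, 7)), 0) = Add(-4, 0) = -4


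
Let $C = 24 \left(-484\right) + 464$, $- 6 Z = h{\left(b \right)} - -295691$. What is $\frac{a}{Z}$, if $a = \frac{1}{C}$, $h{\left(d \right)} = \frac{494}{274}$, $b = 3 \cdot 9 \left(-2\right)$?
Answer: $\frac{411}{225883280464} \approx 1.8195 \cdot 10^{-9}$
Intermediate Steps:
$b = -54$ ($b = 27 \left(-2\right) = -54$)
$h{\left(d \right)} = \frac{247}{137}$ ($h{\left(d \right)} = 494 \cdot \frac{1}{274} = \frac{247}{137}$)
$Z = - \frac{20254957}{411}$ ($Z = - \frac{\frac{247}{137} - -295691}{6} = - \frac{\frac{247}{137} + 295691}{6} = \left(- \frac{1}{6}\right) \frac{40509914}{137} = - \frac{20254957}{411} \approx -49282.0$)
$C = -11152$ ($C = -11616 + 464 = -11152$)
$a = - \frac{1}{11152}$ ($a = \frac{1}{-11152} = - \frac{1}{11152} \approx -8.967 \cdot 10^{-5}$)
$\frac{a}{Z} = - \frac{1}{11152 \left(- \frac{20254957}{411}\right)} = \left(- \frac{1}{11152}\right) \left(- \frac{411}{20254957}\right) = \frac{411}{225883280464}$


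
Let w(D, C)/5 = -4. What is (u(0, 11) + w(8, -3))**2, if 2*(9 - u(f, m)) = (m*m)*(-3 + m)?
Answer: 245025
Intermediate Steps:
u(f, m) = 9 - m**2*(-3 + m)/2 (u(f, m) = 9 - m*m*(-3 + m)/2 = 9 - m**2*(-3 + m)/2)
w(D, C) = -20 (w(D, C) = 5*(-4) = -20)
(u(0, 11) + w(8, -3))**2 = ((9 - 1/2*11**3 + (3/2)*11**2) - 20)**2 = ((9 - 1/2*1331 + (3/2)*121) - 20)**2 = ((9 - 1331/2 + 363/2) - 20)**2 = (-475 - 20)**2 = (-495)**2 = 245025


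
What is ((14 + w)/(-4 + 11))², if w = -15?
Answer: 1/49 ≈ 0.020408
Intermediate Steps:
((14 + w)/(-4 + 11))² = ((14 - 15)/(-4 + 11))² = (-1/7)² = (-1*⅐)² = (-⅐)² = 1/49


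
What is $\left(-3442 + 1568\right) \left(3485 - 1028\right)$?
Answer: $-4604418$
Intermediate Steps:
$\left(-3442 + 1568\right) \left(3485 - 1028\right) = \left(-1874\right) 2457 = -4604418$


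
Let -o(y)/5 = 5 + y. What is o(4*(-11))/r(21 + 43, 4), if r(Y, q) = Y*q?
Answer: 195/256 ≈ 0.76172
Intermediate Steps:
o(y) = -25 - 5*y (o(y) = -5*(5 + y) = -25 - 5*y)
o(4*(-11))/r(21 + 43, 4) = (-25 - 20*(-11))/(((21 + 43)*4)) = (-25 - 5*(-44))/((64*4)) = (-25 + 220)/256 = 195*(1/256) = 195/256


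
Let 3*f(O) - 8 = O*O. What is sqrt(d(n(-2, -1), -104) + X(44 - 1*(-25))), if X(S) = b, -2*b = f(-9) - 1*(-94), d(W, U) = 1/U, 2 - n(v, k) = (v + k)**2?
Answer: I*sqrt(1505010)/156 ≈ 7.864*I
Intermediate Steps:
n(v, k) = 2 - (k + v)**2 (n(v, k) = 2 - (v + k)**2 = 2 - (k + v)**2)
f(O) = 8/3 + O**2/3 (f(O) = 8/3 + (O*O)/3 = 8/3 + O**2/3)
b = -371/6 (b = -((8/3 + (1/3)*(-9)**2) - 1*(-94))/2 = -((8/3 + (1/3)*81) + 94)/2 = -((8/3 + 27) + 94)/2 = -(89/3 + 94)/2 = -1/2*371/3 = -371/6 ≈ -61.833)
X(S) = -371/6
sqrt(d(n(-2, -1), -104) + X(44 - 1*(-25))) = sqrt(1/(-104) - 371/6) = sqrt(-1/104 - 371/6) = sqrt(-19295/312) = I*sqrt(1505010)/156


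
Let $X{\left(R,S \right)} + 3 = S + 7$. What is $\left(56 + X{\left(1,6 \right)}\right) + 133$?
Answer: $199$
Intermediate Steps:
$X{\left(R,S \right)} = 4 + S$ ($X{\left(R,S \right)} = -3 + \left(S + 7\right) = -3 + \left(7 + S\right) = 4 + S$)
$\left(56 + X{\left(1,6 \right)}\right) + 133 = \left(56 + \left(4 + 6\right)\right) + 133 = \left(56 + 10\right) + 133 = 66 + 133 = 199$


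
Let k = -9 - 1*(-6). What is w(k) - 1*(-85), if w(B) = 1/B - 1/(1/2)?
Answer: 248/3 ≈ 82.667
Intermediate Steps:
k = -3 (k = -9 + 6 = -3)
w(B) = -2 + 1/B (w(B) = 1/B - 1/½ = 1/B - 1*2 = 1/B - 2 = -2 + 1/B)
w(k) - 1*(-85) = (-2 + 1/(-3)) - 1*(-85) = (-2 - ⅓) + 85 = -7/3 + 85 = 248/3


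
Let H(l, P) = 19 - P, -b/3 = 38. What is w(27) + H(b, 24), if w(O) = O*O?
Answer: 724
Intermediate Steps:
b = -114 (b = -3*38 = -114)
w(O) = O²
w(27) + H(b, 24) = 27² + (19 - 1*24) = 729 + (19 - 24) = 729 - 5 = 724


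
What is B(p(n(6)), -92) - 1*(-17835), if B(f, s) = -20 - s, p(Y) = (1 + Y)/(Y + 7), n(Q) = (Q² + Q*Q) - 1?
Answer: 17907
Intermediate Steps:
n(Q) = -1 + 2*Q² (n(Q) = (Q² + Q²) - 1 = 2*Q² - 1 = -1 + 2*Q²)
p(Y) = (1 + Y)/(7 + Y)
B(p(n(6)), -92) - 1*(-17835) = (-20 - 1*(-92)) - 1*(-17835) = (-20 + 92) + 17835 = 72 + 17835 = 17907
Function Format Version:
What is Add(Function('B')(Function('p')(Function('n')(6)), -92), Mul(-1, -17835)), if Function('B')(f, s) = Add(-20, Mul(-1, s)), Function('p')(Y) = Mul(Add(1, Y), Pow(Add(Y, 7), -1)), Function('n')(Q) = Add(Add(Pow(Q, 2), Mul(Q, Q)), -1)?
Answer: 17907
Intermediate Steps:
Function('n')(Q) = Add(-1, Mul(2, Pow(Q, 2))) (Function('n')(Q) = Add(Add(Pow(Q, 2), Pow(Q, 2)), -1) = Add(Mul(2, Pow(Q, 2)), -1) = Add(-1, Mul(2, Pow(Q, 2))))
Function('p')(Y) = Mul(Pow(Add(7, Y), -1), Add(1, Y)) (Function('p')(Y) = Mul(Add(1, Y), Pow(Add(7, Y), -1)) = Mul(Pow(Add(7, Y), -1), Add(1, Y)))
Add(Function('B')(Function('p')(Function('n')(6)), -92), Mul(-1, -17835)) = Add(Add(-20, Mul(-1, -92)), Mul(-1, -17835)) = Add(Add(-20, 92), 17835) = Add(72, 17835) = 17907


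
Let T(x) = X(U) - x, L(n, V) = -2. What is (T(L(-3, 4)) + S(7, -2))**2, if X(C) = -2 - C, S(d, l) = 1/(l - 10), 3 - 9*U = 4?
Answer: 1/1296 ≈ 0.00077160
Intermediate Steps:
U = -1/9 (U = 1/3 - 1/9*4 = 1/3 - 4/9 = -1/9 ≈ -0.11111)
S(d, l) = 1/(-10 + l)
T(x) = -17/9 - x (T(x) = (-2 - 1*(-1/9)) - x = (-2 + 1/9) - x = -17/9 - x)
(T(L(-3, 4)) + S(7, -2))**2 = ((-17/9 - 1*(-2)) + 1/(-10 - 2))**2 = ((-17/9 + 2) + 1/(-12))**2 = (1/9 - 1/12)**2 = (1/36)**2 = 1/1296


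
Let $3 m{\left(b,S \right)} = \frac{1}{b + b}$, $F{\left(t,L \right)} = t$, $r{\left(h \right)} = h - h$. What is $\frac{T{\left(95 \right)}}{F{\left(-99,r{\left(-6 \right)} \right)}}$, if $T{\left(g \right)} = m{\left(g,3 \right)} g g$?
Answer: $- \frac{95}{594} \approx -0.15993$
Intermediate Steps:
$r{\left(h \right)} = 0$
$m{\left(b,S \right)} = \frac{1}{6 b}$ ($m{\left(b,S \right)} = \frac{1}{3 \left(b + b\right)} = \frac{1}{3 \cdot 2 b} = \frac{\frac{1}{2} \frac{1}{b}}{3} = \frac{1}{6 b}$)
$T{\left(g \right)} = \frac{g}{6}$ ($T{\left(g \right)} = \frac{1}{6 g} g g = \frac{g}{6}$)
$\frac{T{\left(95 \right)}}{F{\left(-99,r{\left(-6 \right)} \right)}} = \frac{\frac{1}{6} \cdot 95}{-99} = \frac{95}{6} \left(- \frac{1}{99}\right) = - \frac{95}{594}$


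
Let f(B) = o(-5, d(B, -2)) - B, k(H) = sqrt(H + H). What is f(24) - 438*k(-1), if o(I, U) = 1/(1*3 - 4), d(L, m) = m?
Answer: -25 - 438*I*sqrt(2) ≈ -25.0 - 619.43*I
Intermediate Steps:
o(I, U) = -1 (o(I, U) = 1/(3 - 4) = 1/(-1) = -1)
k(H) = sqrt(2)*sqrt(H) (k(H) = sqrt(2*H) = sqrt(2)*sqrt(H))
f(B) = -1 - B
f(24) - 438*k(-1) = (-1 - 1*24) - 438*sqrt(2)*sqrt(-1) = (-1 - 24) - 438*sqrt(2)*I = -25 - 438*I*sqrt(2)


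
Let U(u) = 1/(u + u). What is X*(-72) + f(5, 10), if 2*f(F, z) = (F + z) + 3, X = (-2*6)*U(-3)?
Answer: -135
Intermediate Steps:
U(u) = 1/(2*u)
X = 2 (X = (-2*6)*((½)/(-3)) = -6*(-1)/3 = -12*(-⅙) = 2)
f(F, z) = 3/2 + F/2 + z/2 (f(F, z) = ((F + z) + 3)/2 = (3 + F + z)/2 = 3/2 + F/2 + z/2)
X*(-72) + f(5, 10) = 2*(-72) + (3/2 + (½)*5 + (½)*10) = -144 + (3/2 + 5/2 + 5) = -144 + 9 = -135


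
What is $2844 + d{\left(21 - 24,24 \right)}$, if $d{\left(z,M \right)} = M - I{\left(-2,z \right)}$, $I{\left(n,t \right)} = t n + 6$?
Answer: $2856$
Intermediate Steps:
$I{\left(n,t \right)} = 6 + n t$ ($I{\left(n,t \right)} = n t + 6 = 6 + n t$)
$d{\left(z,M \right)} = -6 + M + 2 z$ ($d{\left(z,M \right)} = M - \left(6 - 2 z\right) = M + \left(-6 + 2 z\right) = -6 + M + 2 z$)
$2844 + d{\left(21 - 24,24 \right)} = 2844 + \left(-6 + 24 + 2 \left(21 - 24\right)\right) = 2844 + \left(-6 + 24 + 2 \left(-3\right)\right) = 2844 - -12 = 2844 + 12 = 2856$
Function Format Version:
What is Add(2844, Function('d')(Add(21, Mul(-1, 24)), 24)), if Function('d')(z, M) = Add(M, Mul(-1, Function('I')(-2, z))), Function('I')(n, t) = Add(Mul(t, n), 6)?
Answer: 2856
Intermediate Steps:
Function('I')(n, t) = Add(6, Mul(n, t)) (Function('I')(n, t) = Add(Mul(n, t), 6) = Add(6, Mul(n, t)))
Function('d')(z, M) = Add(-6, M, Mul(2, z)) (Function('d')(z, M) = Add(M, Mul(-1, Add(6, Mul(-2, z)))) = Add(M, Add(-6, Mul(2, z))) = Add(-6, M, Mul(2, z)))
Add(2844, Function('d')(Add(21, Mul(-1, 24)), 24)) = Add(2844, Add(-6, 24, Mul(2, Add(21, Mul(-1, 24))))) = Add(2844, Add(-6, 24, Mul(2, Add(21, -24)))) = Add(2844, Add(-6, 24, Mul(2, -3))) = Add(2844, Add(-6, 24, -6)) = Add(2844, 12) = 2856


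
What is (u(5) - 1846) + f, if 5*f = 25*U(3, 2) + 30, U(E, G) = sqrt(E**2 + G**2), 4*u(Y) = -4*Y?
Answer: -1845 + 5*sqrt(13) ≈ -1827.0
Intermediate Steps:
u(Y) = -Y (u(Y) = (-4*Y)/4 = -Y)
f = 6 + 5*sqrt(13) (f = (25*sqrt(3**2 + 2**2) + 30)/5 = (25*sqrt(9 + 4) + 30)/5 = (25*sqrt(13) + 30)/5 = (30 + 25*sqrt(13))/5 = 6 + 5*sqrt(13) ≈ 24.028)
(u(5) - 1846) + f = (-1*5 - 1846) + (6 + 5*sqrt(13)) = (-5 - 1846) + (6 + 5*sqrt(13)) = -1851 + (6 + 5*sqrt(13)) = -1845 + 5*sqrt(13)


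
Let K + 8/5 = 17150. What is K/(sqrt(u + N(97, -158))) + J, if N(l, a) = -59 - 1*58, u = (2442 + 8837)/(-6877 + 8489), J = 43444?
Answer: 43444 - 171484*I*sqrt(2858479)/177325 ≈ 43444.0 - 1635.0*I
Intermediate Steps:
K = 85742/5 (K = -8/5 + 17150 = 85742/5 ≈ 17148.)
u = 11279/1612 ≈ 6.9969
N(l, a) = -117 (N(l, a) = -59 - 58 = -117)
K/(sqrt(u + N(97, -158))) + J = 85742/(5*(sqrt(11279/1612 - 117))) + 43444 = 85742/(5*(sqrt(-177325/1612))) + 43444 = 85742/(5*((5*I*sqrt(2858479)/806))) + 43444 = 85742*(-2*I*sqrt(2858479)/35465)/5 + 43444 = -171484*I*sqrt(2858479)/177325 + 43444 = 43444 - 171484*I*sqrt(2858479)/177325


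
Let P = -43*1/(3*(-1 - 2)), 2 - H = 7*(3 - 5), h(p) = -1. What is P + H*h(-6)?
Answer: -101/9 ≈ -11.222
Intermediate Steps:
H = 16 (H = 2 - 7*(3 - 5) = 2 - 7*(-2) = 2 - 1*(-14) = 2 + 14 = 16)
P = 43/9 (P = -43/((-3*3)) = -43/(-9) = -43*(-⅑) = 43/9 ≈ 4.7778)
P + H*h(-6) = 43/9 + 16*(-1) = 43/9 - 16 = -101/9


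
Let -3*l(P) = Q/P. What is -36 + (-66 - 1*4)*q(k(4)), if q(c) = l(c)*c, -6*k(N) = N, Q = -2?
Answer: -248/3 ≈ -82.667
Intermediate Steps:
k(N) = -N/6
l(P) = 2/(3*P) (l(P) = -(-2)/(3*P) = 2/(3*P))
q(c) = ⅔ (q(c) = (2/(3*c))*c = ⅔)
-36 + (-66 - 1*4)*q(k(4)) = -36 + (-66 - 1*4)*(⅔) = -36 + (-66 - 4)*(⅔) = -36 - 70*⅔ = -36 - 140/3 = -248/3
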